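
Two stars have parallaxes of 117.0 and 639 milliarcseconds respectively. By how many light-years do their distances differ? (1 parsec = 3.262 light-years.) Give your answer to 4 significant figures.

d_A = 1/0.1170″ = 8.547 pc; d_B = 1/0.6390″ = 1.5649 pc.
|d_B − d_A| = |1.5649 − 8.547| = 6.9821 pc = 6.9821 × 3.262 ly = 22.776 ly.

22.78 ly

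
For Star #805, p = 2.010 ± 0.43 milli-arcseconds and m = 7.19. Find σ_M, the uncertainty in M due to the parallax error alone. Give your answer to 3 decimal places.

σ_M = 0.465 mag

M = m − 5 log₁₀ d + 5 = m + 5 log₁₀ p + 5, so ∂M/∂p = 5/(p ln 10).
σ_M = (5/ln 10) · (σ_p/p) = 2.1715 × 0.43/2.010 = 2.1715 × 0.21393 = 0.46455.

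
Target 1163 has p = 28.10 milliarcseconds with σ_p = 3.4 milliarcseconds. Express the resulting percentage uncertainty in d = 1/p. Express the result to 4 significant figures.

12.10%

For d = 1/p, |σ_d/d| = |σ_p/p|.
σ_p/p = 3.4 / 28.10 = 0.121 = 12.1%.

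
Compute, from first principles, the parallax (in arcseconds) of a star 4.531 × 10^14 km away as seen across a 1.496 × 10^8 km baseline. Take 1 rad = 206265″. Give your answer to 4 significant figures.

θ ≈ B/d = (1.496 × 10^8) / (4.531 × 10^14) = 3.3017 × 10^-7 rad.
In arcseconds: 3.3017 × 10^-7 × 206265 = 0.068103″.

0.06810 arcsec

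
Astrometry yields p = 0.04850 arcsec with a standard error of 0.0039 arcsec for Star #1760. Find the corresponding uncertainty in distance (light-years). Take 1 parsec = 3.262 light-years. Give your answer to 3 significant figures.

d = 1/p, so σ_d = σ_p / p².
σ_d = 0.00390 / (0.04850)² = 0.00390 / 0.0023523 = 1.658 pc = 1.658 × 3.262 ly = 5.4084 ly.

5.41 ly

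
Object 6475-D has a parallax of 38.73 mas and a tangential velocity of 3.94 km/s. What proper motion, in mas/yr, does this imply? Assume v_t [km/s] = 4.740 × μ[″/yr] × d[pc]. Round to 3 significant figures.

d = 1/p = 1/0.03873″ = 25.82 pc.
μ = v_t / (4.74 d) = 3.94 / (4.74 × 25.82) = 3.94 / 122.39 = 0.032192 ″/yr = 32.192 mas/yr.

32.2 mas/yr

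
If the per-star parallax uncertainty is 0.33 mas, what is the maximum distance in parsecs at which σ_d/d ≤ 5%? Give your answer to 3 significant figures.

σ_d/d = σ_p/p, so the condition is σ_p/p ≤ 0.05, i.e. p ≥ σ_p/0.05.
p_min = 0.33/0.05 = 6.6 mas = 0.0066 arcsec.
d_max = 1/p_min = 1/0.0066 = 151.52 pc.

152 pc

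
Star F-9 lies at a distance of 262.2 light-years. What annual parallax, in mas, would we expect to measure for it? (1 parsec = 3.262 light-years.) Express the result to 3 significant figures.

d = 262.2 ly ÷ 3.262 = 80.38 pc.
p = 1/d = 1/80.38 = 0.012441 arcsec.
= 0.012441 × 1000 = 12.441 mas.

12.4 mas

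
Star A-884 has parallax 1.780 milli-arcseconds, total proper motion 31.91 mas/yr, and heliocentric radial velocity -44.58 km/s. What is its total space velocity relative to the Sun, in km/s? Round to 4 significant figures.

d = 1/p = 1/0.001780″ = 561.8 pc.
μ = 31.91 mas/yr = 0.03191 ″/yr.
v_t = 4.740 μ d = 4.740 × 0.03191 × 561.8 = 84.974 km/s.
v = √(v_r² + v_t²) = √((-44.58)² + 84.974²) = √9207.96 = 95.958 km/s.

95.96 km/s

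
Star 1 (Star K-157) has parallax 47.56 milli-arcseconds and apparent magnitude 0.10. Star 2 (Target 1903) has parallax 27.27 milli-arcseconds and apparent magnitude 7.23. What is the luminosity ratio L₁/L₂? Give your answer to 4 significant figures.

d₁ = 1/p₁ = 1/0.04756″ = 21.026 pc; d₂ = 1/p₂ = 1/0.02727″ = 36.67 pc.
M₁ = m₁ − 5 log₁₀ d₁ + 5 = 0.10 − 6.6138 + 5 = -1.5138.
M₂ = 7.23 − 7.8216 + 5 = 4.4084.
L₁/L₂ = 10^(0.4(M₂ − M₁)) = 10^(0.4 × 5.9222) = 10^2.36888 = 233.82.

L₁/L₂ = 233.8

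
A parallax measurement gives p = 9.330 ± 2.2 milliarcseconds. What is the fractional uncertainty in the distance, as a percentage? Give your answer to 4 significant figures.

23.58%

For d = 1/p, |σ_d/d| = |σ_p/p|.
σ_p/p = 2.2 / 9.330 = 0.2358 = 23.58%.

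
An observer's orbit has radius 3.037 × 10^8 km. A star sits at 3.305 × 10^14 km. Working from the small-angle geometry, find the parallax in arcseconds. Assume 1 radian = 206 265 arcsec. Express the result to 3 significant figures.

0.190 arcsec

θ ≈ B/d = (3.037 × 10^8) / (3.305 × 10^14) = 9.1891 × 10^-7 rad.
In arcseconds: 9.1891 × 10^-7 × 206265 = 0.18954″.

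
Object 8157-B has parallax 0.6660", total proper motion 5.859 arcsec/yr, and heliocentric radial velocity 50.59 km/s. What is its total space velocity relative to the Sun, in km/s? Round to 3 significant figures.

65.6 km/s

d = 1/p = 1/0.6660″ = 1.5015 pc.
v_t = 4.740 μ d = 4.740 × 5.859 × 1.5015 = 41.699 km/s.
v = √(v_r² + v_t²) = √(50.59² + 41.699²) = √4298.15 = 65.56 km/s.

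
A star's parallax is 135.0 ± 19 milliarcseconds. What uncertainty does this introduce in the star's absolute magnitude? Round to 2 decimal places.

M = m − 5 log₁₀ d + 5 = m + 5 log₁₀ p + 5, so ∂M/∂p = 5/(p ln 10).
σ_M = (5/ln 10) · (σ_p/p) = 2.1715 × 19/135.0 = 2.1715 × 0.14074 = 0.30562.

σ_M = 0.31 mag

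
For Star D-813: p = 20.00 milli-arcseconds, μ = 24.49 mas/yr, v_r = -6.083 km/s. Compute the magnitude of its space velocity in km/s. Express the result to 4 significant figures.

d = 1/p = 1/0.02000″ = 50 pc.
μ = 24.49 mas/yr = 0.02449 ″/yr.
v_t = 4.740 μ d = 4.740 × 0.02449 × 50 = 5.8041 km/s.
v = √(v_r² + v_t²) = √((-6.083)² + 5.8041²) = √70.6905 = 8.4078 km/s.

8.408 km/s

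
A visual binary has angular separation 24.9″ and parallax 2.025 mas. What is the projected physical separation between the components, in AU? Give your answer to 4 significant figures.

d = 1/p = 1/0.002025″ = 493.83 pc.
At distance d (pc), an angle of θ arcsec spans θ·d AU: s = 24.9 × 493.83 = 12296 AU.

12300 AU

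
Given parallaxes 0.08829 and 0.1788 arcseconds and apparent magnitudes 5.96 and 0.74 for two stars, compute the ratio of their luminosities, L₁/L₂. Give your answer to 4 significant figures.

d₁ = 1/p₁ = 1/0.08829″ = 11.326 pc; d₂ = 1/p₂ = 1/0.1788″ = 5.5928 pc.
M₁ = m₁ − 5 log₁₀ d₁ + 5 = 5.96 − 5.2704 + 5 = 5.6896.
M₂ = 0.74 − 3.7381 + 5 = 2.0019.
L₁/L₂ = 10^(0.4(M₂ − M₁)) = 10^(0.4 × (-3.6877)) = 10^(-1.47508) = 0.03349.

L₁/L₂ = 0.03349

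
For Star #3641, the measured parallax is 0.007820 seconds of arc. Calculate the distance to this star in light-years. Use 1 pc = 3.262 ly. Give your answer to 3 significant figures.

d = 1/p = 1/0.007820 = 127.88 pc.
In light-years: 127.88 × 3.262 = 417.14 ly.

417 light years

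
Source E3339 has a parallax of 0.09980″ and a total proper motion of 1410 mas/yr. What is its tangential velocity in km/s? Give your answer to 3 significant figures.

67.0 km/s

d = 1/p = 1/0.09980″ = 10.02 pc.
μ = 1410 mas/yr = 1.41 ″/yr.
v_t = 4.74 × μ × d = 4.74 × 1.41 × 10.02 = 66.968 km/s.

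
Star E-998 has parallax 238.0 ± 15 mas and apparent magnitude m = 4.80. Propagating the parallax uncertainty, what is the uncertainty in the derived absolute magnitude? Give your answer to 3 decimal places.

σ_M = 0.137 mag

M = m − 5 log₁₀ d + 5 = m + 5 log₁₀ p + 5, so ∂M/∂p = 5/(p ln 10).
σ_M = (5/ln 10) · (σ_p/p) = 2.1715 × 15/238.0 = 2.1715 × 0.063025 = 0.13686.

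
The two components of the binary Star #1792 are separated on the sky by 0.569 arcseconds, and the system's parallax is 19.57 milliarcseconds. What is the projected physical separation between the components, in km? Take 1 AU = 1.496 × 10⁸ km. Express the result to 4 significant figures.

4.350 × 10^9 km

d = 1/p = 1/0.01957″ = 51.099 pc.
At distance d (pc), an angle of θ arcsec spans θ·d AU: s = 0.569 × 51.099 = 29.075 AU.
= 29.075 × 1.496 × 10⁸ km = 4.3496 × 10^9 km.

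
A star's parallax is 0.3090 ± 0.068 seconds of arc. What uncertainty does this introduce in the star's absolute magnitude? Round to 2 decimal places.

σ_M = 0.48 mag

M = m − 5 log₁₀ d + 5 = m + 5 log₁₀ p + 5, so ∂M/∂p = 5/(p ln 10).
σ_M = (5/ln 10) · (σ_p/p) = 2.1715 × 0.068/0.3090 = 2.1715 × 0.22006 = 0.47786.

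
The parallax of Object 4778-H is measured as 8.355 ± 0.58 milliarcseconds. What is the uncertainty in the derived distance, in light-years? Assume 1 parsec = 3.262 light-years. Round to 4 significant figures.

27.10 ly

d = 1/p, so σ_d = σ_p / p².
σ_d = 0.000580 / (0.008355)² = 0.000580 / 0.000069806 = 8.3087 pc = 8.3087 × 3.262 ly = 27.103 ly.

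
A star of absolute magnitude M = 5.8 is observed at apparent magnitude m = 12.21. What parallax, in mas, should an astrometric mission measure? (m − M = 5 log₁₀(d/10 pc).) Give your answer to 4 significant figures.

m − M = 12.21 − 5.8 = 6.41.
d = 10^((m−M)/5 + 1) = 10^2.282 = 191.43 pc.
p = 1/d = 1/191.43 = 0.0052238 arcsec = 5.2238 mas.

5.224 mas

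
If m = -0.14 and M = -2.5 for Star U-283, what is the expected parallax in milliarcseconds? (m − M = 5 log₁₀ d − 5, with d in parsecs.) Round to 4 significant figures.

33.73 mas

m − M = -0.14 − (-2.5) = 2.36.
d = 10^((m−M)/5 + 1) = 10^1.472 = 29.648 pc.
p = 1/d = 1/29.648 = 0.033729 arcsec = 33.729 mas.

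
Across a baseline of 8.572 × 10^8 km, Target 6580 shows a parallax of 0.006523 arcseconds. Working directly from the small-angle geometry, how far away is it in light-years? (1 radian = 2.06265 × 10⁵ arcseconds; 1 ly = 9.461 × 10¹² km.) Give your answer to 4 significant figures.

2865 ly

θ = 0.006523″ = 0.006523/206265 = 3.1624 × 10^-8 rad.
d = B/θ = (8.572 × 10^8) / (3.1624 × 10^-8) = 2.7106 × 10^16 km = (2.7106 × 10^16) / (9.461 × 10^12) ly = 2865 ly.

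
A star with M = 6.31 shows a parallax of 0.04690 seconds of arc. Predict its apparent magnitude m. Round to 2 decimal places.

d = 1/p = 1/0.04690″ = 21.322 pc.
m − M = 5 log₁₀ d − 5 = 5 log₁₀(21.322) − 5 = 6.6441 − 5 = 1.6441.
m = M + (m − M) = 6.31 + 1.6441 = 7.95.

m = 7.95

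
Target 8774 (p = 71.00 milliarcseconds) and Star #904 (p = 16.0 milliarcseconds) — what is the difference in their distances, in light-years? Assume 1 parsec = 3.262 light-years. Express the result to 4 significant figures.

d_A = 1/0.07100″ = 14.085 pc; d_B = 1/0.01600″ = 62.5 pc.
|d_B − d_A| = |62.5 − 14.085| = 48.415 pc = 48.415 × 3.262 ly = 157.93 ly.

157.9 ly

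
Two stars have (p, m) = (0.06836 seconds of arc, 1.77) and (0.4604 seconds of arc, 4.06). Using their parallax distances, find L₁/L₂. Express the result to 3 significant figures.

L₁/L₂ = 374

d₁ = 1/p₁ = 1/0.06836″ = 14.628 pc; d₂ = 1/p₂ = 1/0.4604″ = 2.172 pc.
M₁ = m₁ − 5 log₁₀ d₁ + 5 = 1.77 − 5.8259 + 5 = 0.9441.
M₂ = 4.06 − 1.6843 + 5 = 7.3757.
L₁/L₂ = 10^(0.4(M₂ − M₁)) = 10^(0.4 × 6.4316) = 10^2.57264 = 373.8.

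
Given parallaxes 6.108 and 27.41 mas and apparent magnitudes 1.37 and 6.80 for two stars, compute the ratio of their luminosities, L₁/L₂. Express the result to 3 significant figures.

d₁ = 1/p₁ = 1/0.006108″ = 163.72 pc; d₂ = 1/p₂ = 1/0.02741″ = 36.483 pc.
M₁ = m₁ − 5 log₁₀ d₁ + 5 = 1.37 − 11.0705 + 5 = -4.7005.
M₂ = 6.80 − 7.8105 + 5 = 3.9895.
L₁/L₂ = 10^(0.4(M₂ − M₁)) = 10^(0.4 × 8.6900) = 10^3.47600 = 2992.3.

L₁/L₂ = 2990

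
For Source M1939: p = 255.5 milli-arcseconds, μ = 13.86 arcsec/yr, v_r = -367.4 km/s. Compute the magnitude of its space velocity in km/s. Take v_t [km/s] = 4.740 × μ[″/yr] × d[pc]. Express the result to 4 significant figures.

d = 1/p = 1/0.2555″ = 3.9139 pc.
v_t = 4.740 μ d = 4.740 × 13.86 × 3.9139 = 257.13 km/s.
v = √(v_r² + v_t²) = √((-367.4)² + 257.13²) = √201099 = 448.44 km/s.

448.4 km/s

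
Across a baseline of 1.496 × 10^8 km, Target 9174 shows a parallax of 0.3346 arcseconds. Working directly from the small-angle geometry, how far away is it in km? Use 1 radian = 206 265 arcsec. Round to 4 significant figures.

9.222 × 10^13 km

θ = 0.3346″ = 0.3346/206265 = 1.6222 × 10^-6 rad.
d = B/θ = (1.496 × 10^8) / (1.6222 × 10^-6) = 9.2220 × 10^13 km.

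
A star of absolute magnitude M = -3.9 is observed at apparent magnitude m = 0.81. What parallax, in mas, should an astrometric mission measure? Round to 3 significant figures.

m − M = 0.81 − (-3.9) = 4.71.
d = 10^((m−M)/5 + 1) = 10^1.942 = 87.498 pc.
p = 1/d = 1/87.498 = 0.011429 arcsec = 11.429 mas.

11.4 mas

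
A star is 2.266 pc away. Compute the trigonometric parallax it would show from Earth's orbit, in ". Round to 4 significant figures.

p = 1/d = 1/2.266 = 0.44131 arcsec.

0.4413 "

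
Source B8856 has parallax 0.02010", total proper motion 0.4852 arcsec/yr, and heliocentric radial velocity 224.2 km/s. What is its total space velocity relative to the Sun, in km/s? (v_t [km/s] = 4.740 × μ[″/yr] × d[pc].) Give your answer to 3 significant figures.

252 km/s

d = 1/p = 1/0.02010″ = 49.751 pc.
v_t = 4.740 μ d = 4.740 × 0.4852 × 49.751 = 114.42 km/s.
v = √(v_r² + v_t²) = √(224.2² + 114.42²) = √63357.6 = 251.71 km/s.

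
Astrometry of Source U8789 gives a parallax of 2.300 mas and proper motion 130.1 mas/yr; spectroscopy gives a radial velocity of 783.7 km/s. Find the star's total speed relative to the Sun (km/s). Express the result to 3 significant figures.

828 km/s

d = 1/p = 1/0.002300″ = 434.78 pc.
μ = 130.1 mas/yr = 0.1301 ″/yr.
v_t = 4.740 μ d = 4.740 × 0.1301 × 434.78 = 268.12 km/s.
v = √(v_r² + v_t²) = √(783.7² + 268.12²) = √686074 = 828.3 km/s.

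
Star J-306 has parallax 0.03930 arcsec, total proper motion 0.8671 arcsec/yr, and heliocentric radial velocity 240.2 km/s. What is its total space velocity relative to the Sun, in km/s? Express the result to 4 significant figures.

d = 1/p = 1/0.03930″ = 25.445 pc.
v_t = 4.740 μ d = 4.740 × 0.8671 × 25.445 = 104.58 km/s.
v = √(v_r² + v_t²) = √(240.2² + 104.58²) = √68633 = 261.98 km/s.

262.0 km/s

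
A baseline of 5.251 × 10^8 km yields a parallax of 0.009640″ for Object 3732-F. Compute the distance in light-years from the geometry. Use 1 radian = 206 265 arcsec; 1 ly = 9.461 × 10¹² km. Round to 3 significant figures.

1190 ly

θ = 0.009640″ = 0.009640/206265 = 4.6736 × 10^-8 rad.
d = B/θ = (5.251 × 10^8) / (4.6736 × 10^-8) = 1.1235 × 10^16 km = (1.1235 × 10^16) / (9.461 × 10^12) ly = 1187.5 ly.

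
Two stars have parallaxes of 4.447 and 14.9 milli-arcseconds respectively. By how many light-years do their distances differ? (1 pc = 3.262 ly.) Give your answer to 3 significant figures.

d_A = 1/0.004447″ = 224.87 pc; d_B = 1/0.01490″ = 67.114 pc.
|d_B − d_A| = |67.114 − 224.87| = 157.76 pc = 157.76 × 3.262 ly = 514.61 ly.

515 ly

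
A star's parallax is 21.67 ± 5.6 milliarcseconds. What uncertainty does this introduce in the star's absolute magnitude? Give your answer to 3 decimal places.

σ_M = 0.561 mag

M = m − 5 log₁₀ d + 5 = m + 5 log₁₀ p + 5, so ∂M/∂p = 5/(p ln 10).
σ_M = (5/ln 10) · (σ_p/p) = 2.1715 × 5.6/21.67 = 2.1715 × 0.25842 = 0.56116.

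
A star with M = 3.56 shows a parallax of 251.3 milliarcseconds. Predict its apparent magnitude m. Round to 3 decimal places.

m = 1.559

d = 1/p = 1/0.2513″ = 3.9793 pc.
m − M = 5 log₁₀ d − 5 = 5 log₁₀(3.9793) − 5 = 2.9990 − 5 = -2.0010.
m = M + (m − M) = 3.56 + (-2.0010) = 1.559.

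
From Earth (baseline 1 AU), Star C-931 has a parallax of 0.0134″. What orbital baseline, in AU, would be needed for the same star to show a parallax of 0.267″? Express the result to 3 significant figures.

Parallax scales linearly with baseline: p ∝ B, so B = p_target / p_Earth × 1 AU.
B = 0.267 / 0.0134 = 19.925 AU.

19.9 AU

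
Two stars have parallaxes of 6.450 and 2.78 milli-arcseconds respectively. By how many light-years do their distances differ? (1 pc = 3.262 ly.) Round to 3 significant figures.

668 ly

d_A = 1/0.006450″ = 155.04 pc; d_B = 1/0.002780″ = 359.71 pc.
|d_B − d_A| = |359.71 − 155.04| = 204.67 pc = 204.67 × 3.262 ly = 667.63 ly.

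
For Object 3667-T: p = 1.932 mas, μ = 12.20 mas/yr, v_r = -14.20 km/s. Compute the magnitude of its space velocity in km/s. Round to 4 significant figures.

33.13 km/s

d = 1/p = 1/0.001932″ = 517.6 pc.
μ = 12.20 mas/yr = 0.01220 ″/yr.
v_t = 4.740 μ d = 4.740 × 0.01220 × 517.6 = 29.932 km/s.
v = √(v_r² + v_t²) = √((-14.20)² + 29.932²) = √1097.56 = 33.129 km/s.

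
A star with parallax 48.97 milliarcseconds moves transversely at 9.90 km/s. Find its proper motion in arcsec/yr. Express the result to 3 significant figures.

0.102 arcsec/yr

d = 1/p = 1/0.04897″ = 20.421 pc.
μ = v_t / (4.74 d) = 9.90 / (4.74 × 20.421) = 9.90 / 96.796 = 0.10228 ″/yr.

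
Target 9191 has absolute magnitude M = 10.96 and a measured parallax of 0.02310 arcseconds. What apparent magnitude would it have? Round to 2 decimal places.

m = 14.14

d = 1/p = 1/0.02310″ = 43.29 pc.
m − M = 5 log₁₀ d − 5 = 5 log₁₀(43.29) − 5 = 8.1819 − 5 = 3.1819.
m = M + (m − M) = 10.96 + 3.1819 = 14.14.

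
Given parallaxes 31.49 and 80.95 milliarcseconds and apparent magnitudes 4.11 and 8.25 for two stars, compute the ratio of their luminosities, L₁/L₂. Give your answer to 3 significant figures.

L₁/L₂ = 299

d₁ = 1/p₁ = 1/0.03149″ = 31.756 pc; d₂ = 1/p₂ = 1/0.08095″ = 12.353 pc.
M₁ = m₁ − 5 log₁₀ d₁ + 5 = 4.11 − 7.5091 + 5 = 1.6009.
M₂ = 8.25 − 5.4589 + 5 = 7.7911.
L₁/L₂ = 10^(0.4(M₂ − M₁)) = 10^(0.4 × 6.1902) = 10^2.47608 = 299.28.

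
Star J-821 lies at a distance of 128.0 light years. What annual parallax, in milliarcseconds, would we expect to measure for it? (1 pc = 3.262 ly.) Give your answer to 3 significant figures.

d = 128.0 ly ÷ 3.262 = 39.24 pc.
p = 1/d = 1/39.24 = 0.025484 arcsec.
= 0.025484 × 1000 = 25.484 mas.

25.5 mas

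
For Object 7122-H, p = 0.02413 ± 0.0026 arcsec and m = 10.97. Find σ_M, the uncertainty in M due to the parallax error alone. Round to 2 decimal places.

σ_M = 0.23 mag

M = m − 5 log₁₀ d + 5 = m + 5 log₁₀ p + 5, so ∂M/∂p = 5/(p ln 10).
σ_M = (5/ln 10) · (σ_p/p) = 2.1715 × 0.0026/0.02413 = 2.1715 × 0.10775 = 0.23398.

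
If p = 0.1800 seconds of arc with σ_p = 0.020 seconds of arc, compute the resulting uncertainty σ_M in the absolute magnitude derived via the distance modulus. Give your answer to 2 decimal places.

M = m − 5 log₁₀ d + 5 = m + 5 log₁₀ p + 5, so ∂M/∂p = 5/(p ln 10).
σ_M = (5/ln 10) · (σ_p/p) = 2.1715 × 0.020/0.1800 = 2.1715 × 0.11111 = 0.24128.

σ_M = 0.24 mag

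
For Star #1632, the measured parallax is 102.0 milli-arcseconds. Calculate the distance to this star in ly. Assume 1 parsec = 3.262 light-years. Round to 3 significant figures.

p = 102.0 milli-arcseconds = 0.1020 arcsec.
d = 1/p = 1/0.1020 = 9.8039 pc.
In light-years: 9.8039 × 3.262 = 31.98 ly.

32.0 ly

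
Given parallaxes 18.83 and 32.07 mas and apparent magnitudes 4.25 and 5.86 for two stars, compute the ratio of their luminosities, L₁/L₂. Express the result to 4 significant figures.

d₁ = 1/p₁ = 1/0.01883″ = 53.107 pc; d₂ = 1/p₂ = 1/0.03207″ = 31.182 pc.
M₁ = m₁ − 5 log₁₀ d₁ + 5 = 4.25 − 8.6258 + 5 = 0.6242.
M₂ = 5.86 − 7.4695 + 5 = 3.3905.
L₁/L₂ = 10^(0.4(M₂ − M₁)) = 10^(0.4 × 2.7663) = 10^1.10652 = 12.78.

L₁/L₂ = 12.78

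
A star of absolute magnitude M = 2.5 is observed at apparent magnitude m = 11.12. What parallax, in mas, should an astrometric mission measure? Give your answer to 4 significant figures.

1.888 mas

m − M = 11.12 − 2.5 = 8.62.
d = 10^((m−M)/5 + 1) = 10^2.724 = 529.66 pc.
p = 1/d = 1/529.66 = 0.001888 arcsec = 1.888 mas.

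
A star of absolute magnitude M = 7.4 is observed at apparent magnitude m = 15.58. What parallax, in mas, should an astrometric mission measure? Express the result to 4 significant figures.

m − M = 15.58 − 7.4 = 8.18.
d = 10^((m−M)/5 + 1) = 10^2.636 = 432.51 pc.
p = 1/d = 1/432.51 = 0.0023121 arcsec = 2.3121 mas.

2.312 mas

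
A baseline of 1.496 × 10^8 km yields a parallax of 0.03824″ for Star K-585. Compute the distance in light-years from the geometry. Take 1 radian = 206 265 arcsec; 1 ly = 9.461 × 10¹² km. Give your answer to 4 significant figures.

θ = 0.03824″ = 0.03824/206265 = 1.8539 × 10^-7 rad.
d = B/θ = (1.496 × 10^8) / (1.8539 × 10^-7) = 8.0695 × 10^14 km = (8.0695 × 10^14) / (9.461 × 10^12) ly = 85.292 ly.

85.29 ly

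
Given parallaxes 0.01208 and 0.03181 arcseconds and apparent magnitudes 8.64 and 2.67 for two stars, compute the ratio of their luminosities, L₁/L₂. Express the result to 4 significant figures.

d₁ = 1/p₁ = 1/0.01208″ = 82.781 pc; d₂ = 1/p₂ = 1/0.03181″ = 31.437 pc.
M₁ = m₁ − 5 log₁₀ d₁ + 5 = 8.64 − 9.5897 + 5 = 4.0503.
M₂ = 2.67 − 7.4872 + 5 = 0.1828.
L₁/L₂ = 10^(0.4(M₂ − M₁)) = 10^(0.4 × (-3.8675)) = 10^(-1.54700) = 0.028379.

L₁/L₂ = 0.02838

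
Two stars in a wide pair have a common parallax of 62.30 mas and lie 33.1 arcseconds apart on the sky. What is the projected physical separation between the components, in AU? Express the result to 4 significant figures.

531.3 AU

d = 1/p = 1/0.06230″ = 16.051 pc.
At distance d (pc), an angle of θ arcsec spans θ·d AU: s = 33.1 × 16.051 = 531.29 AU.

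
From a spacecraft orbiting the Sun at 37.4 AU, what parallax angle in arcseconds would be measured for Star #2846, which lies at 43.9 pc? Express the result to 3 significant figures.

p (arcsec) = B (AU) / d (pc).
p = 37.4 / 43.9 = 0.85194 arcsec.

0.852 arcsec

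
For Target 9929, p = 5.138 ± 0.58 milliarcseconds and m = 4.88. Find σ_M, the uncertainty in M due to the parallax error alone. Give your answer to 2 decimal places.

σ_M = 0.25 mag

M = m − 5 log₁₀ d + 5 = m + 5 log₁₀ p + 5, so ∂M/∂p = 5/(p ln 10).
σ_M = (5/ln 10) · (σ_p/p) = 2.1715 × 0.58/5.138 = 2.1715 × 0.11288 = 0.24512.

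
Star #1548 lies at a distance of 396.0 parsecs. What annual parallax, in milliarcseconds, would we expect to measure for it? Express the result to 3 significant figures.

2.53 mas

p = 1/d = 1/396 = 0.0025253 arcsec.
= 0.0025253 × 1000 = 2.5253 mas.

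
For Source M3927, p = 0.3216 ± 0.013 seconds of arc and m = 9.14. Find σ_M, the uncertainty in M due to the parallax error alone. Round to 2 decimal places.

σ_M = 0.09 mag

M = m − 5 log₁₀ d + 5 = m + 5 log₁₀ p + 5, so ∂M/∂p = 5/(p ln 10).
σ_M = (5/ln 10) · (σ_p/p) = 2.1715 × 0.013/0.3216 = 2.1715 × 0.040423 = 0.087779.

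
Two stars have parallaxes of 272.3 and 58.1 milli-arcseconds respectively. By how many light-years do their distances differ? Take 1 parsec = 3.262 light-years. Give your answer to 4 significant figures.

44.17 ly

d_A = 1/0.2723″ = 3.6724 pc; d_B = 1/0.05810″ = 17.212 pc.
|d_B − d_A| = |17.212 − 3.6724| = 13.54 pc = 13.54 × 3.262 ly = 44.167 ly.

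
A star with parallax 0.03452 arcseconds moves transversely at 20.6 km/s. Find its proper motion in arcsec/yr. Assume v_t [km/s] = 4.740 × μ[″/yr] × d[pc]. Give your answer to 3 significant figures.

0.150 arcsec/yr

d = 1/p = 1/0.03452″ = 28.969 pc.
μ = v_t / (4.74 d) = 20.6 / (4.74 × 28.969) = 20.6 / 137.31 = 0.15003 ″/yr.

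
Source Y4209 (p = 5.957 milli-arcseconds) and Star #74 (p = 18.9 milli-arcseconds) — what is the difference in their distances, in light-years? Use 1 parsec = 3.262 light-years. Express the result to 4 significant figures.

375.0 ly

d_A = 1/0.005957″ = 167.87 pc; d_B = 1/0.01890″ = 52.91 pc.
|d_B − d_A| = |52.91 − 167.87| = 114.96 pc = 114.96 × 3.262 ly = 375 ly.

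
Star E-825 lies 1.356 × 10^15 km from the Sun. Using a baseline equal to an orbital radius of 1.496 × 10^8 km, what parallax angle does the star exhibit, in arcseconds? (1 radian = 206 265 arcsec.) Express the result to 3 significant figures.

θ ≈ B/d = (1.496 × 10^8) / (1.356 × 10^15) = 1.1032 × 10^-7 rad.
In arcseconds: 1.1032 × 10^-7 × 206265 = 0.022755″.

0.0228 arcsec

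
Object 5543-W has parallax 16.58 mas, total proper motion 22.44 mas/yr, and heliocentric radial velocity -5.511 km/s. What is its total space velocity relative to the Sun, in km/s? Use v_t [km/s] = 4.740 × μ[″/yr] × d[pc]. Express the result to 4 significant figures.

8.457 km/s

d = 1/p = 1/0.01658″ = 60.314 pc.
μ = 22.44 mas/yr = 0.02244 ″/yr.
v_t = 4.740 μ d = 4.740 × 0.02244 × 60.314 = 6.4153 km/s.
v = √(v_r² + v_t²) = √((-5.511)² + 6.4153²) = √71.5272 = 8.4574 km/s.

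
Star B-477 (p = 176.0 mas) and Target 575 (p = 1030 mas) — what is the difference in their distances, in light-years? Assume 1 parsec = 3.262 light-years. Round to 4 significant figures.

d_A = 1/0.1760″ = 5.6818 pc; d_B = 1/1.030″ = 0.97087 pc.
|d_B − d_A| = |0.97087 − 5.6818| = 4.7109 pc = 4.7109 × 3.262 ly = 15.367 ly.

15.37 ly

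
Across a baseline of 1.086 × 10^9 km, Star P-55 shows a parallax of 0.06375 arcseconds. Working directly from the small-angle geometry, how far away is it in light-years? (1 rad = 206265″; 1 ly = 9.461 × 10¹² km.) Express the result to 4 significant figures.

θ = 0.06375″ = 0.06375/206265 = 3.0907 × 10^-7 rad.
d = B/θ = (1.086 × 10^9) / (3.0907 × 10^-7) = 3.5138 × 10^15 km = (3.5138 × 10^15) / (9.461 × 10^12) ly = 371.4 ly.

371.4 ly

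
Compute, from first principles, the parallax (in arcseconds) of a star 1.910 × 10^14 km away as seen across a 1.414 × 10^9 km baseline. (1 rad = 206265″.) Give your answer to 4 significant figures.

1.527 arcsec

θ ≈ B/d = (1.414 × 10^9) / (1.910 × 10^14) = 7.4031 × 10^-6 rad.
In arcseconds: 7.4031 × 10^-6 × 206265 = 1.527″.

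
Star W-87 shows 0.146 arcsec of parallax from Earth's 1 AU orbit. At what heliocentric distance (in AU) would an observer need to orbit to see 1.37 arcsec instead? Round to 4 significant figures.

Parallax scales linearly with baseline: p ∝ B, so B = p_target / p_Earth × 1 AU.
B = 1.37 / 0.146 = 9.3836 AU.

9.384 AU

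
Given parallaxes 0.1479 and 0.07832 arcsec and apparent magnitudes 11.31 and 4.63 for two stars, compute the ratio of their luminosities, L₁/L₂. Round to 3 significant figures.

d₁ = 1/p₁ = 1/0.1479″ = 6.7613 pc; d₂ = 1/p₂ = 1/0.07832″ = 12.768 pc.
M₁ = m₁ − 5 log₁₀ d₁ + 5 = 11.31 − 4.1502 + 5 = 12.1598.
M₂ = 4.63 − 5.5306 + 5 = 4.0994.
L₁/L₂ = 10^(0.4(M₂ − M₁)) = 10^(0.4 × (-8.0604)) = 10^(-3.22416) = 0.00059682.

L₁/L₂ = 0.000597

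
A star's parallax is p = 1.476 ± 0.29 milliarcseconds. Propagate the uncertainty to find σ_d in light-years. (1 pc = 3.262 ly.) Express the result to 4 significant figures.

d = 1/p, so σ_d = σ_p / p².
σ_d = 0.000290 / (0.001476)² = 0.000290 / 0.0000021786 = 133.11 pc = 133.11 × 3.262 ly = 434.2 ly.

434.2 ly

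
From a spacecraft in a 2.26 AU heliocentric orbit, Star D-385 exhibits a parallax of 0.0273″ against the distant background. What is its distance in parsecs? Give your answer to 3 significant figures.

With baseline B (in AU) and parallax p (in arcsec), d = B/p parsecs.
d = 2.26 / 0.0273 = 82.784 pc.

82.8 pc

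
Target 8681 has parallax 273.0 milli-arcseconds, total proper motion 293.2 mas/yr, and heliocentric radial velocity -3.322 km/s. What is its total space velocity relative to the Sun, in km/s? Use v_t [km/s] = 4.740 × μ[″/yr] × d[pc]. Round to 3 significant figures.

6.08 km/s

d = 1/p = 1/0.2730″ = 3.663 pc.
μ = 293.2 mas/yr = 0.2932 ″/yr.
v_t = 4.740 μ d = 4.740 × 0.2932 × 3.663 = 5.0907 km/s.
v = √(v_r² + v_t²) = √((-3.322)² + 5.0907²) = √36.9509 = 6.0787 km/s.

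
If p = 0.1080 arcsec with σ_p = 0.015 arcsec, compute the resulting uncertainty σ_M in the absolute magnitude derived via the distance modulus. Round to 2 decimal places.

M = m − 5 log₁₀ d + 5 = m + 5 log₁₀ p + 5, so ∂M/∂p = 5/(p ln 10).
σ_M = (5/ln 10) · (σ_p/p) = 2.1715 × 0.015/0.1080 = 2.1715 × 0.13889 = 0.3016.

σ_M = 0.30 mag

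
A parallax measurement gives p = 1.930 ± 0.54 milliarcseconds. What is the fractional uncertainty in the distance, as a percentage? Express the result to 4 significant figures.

27.98%

For d = 1/p, |σ_d/d| = |σ_p/p|.
σ_p/p = 0.54 / 1.930 = 0.27979 = 27.979%.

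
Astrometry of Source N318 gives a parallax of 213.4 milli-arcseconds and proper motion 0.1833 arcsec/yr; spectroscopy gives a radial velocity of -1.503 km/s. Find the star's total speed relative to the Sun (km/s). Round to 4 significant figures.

4.340 km/s

d = 1/p = 1/0.2134″ = 4.686 pc.
v_t = 4.740 μ d = 4.740 × 0.1833 × 4.686 = 4.0714 km/s.
v = √(v_r² + v_t²) = √((-1.503)² + 4.0714²) = √18.8353 = 4.34 km/s.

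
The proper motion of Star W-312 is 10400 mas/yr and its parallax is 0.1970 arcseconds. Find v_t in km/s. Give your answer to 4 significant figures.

250.2 km/s

d = 1/p = 1/0.1970″ = 5.0761 pc.
μ = 10400 mas/yr = 10.4 ″/yr.
v_t = 4.74 × μ × d = 4.74 × 10.4 × 5.0761 = 250.23 km/s.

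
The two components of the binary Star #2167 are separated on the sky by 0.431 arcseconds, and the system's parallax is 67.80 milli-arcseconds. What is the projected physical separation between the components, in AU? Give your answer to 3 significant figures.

d = 1/p = 1/0.06780″ = 14.749 pc.
At distance d (pc), an angle of θ arcsec spans θ·d AU: s = 0.431 × 14.749 = 6.3568 AU.

6.36 AU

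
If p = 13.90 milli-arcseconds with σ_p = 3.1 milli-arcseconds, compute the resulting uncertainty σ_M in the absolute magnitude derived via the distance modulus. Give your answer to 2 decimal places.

σ_M = 0.48 mag

M = m − 5 log₁₀ d + 5 = m + 5 log₁₀ p + 5, so ∂M/∂p = 5/(p ln 10).
σ_M = (5/ln 10) · (σ_p/p) = 2.1715 × 3.1/13.90 = 2.1715 × 0.22302 = 0.48429.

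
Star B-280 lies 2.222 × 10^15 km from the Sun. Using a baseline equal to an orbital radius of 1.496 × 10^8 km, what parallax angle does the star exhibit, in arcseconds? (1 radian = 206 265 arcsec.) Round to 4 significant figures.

0.01389 arcsec

θ ≈ B/d = (1.496 × 10^8) / (2.222 × 10^15) = 6.7327 × 10^-8 rad.
In arcseconds: 6.7327 × 10^-8 × 206265 = 0.013887″.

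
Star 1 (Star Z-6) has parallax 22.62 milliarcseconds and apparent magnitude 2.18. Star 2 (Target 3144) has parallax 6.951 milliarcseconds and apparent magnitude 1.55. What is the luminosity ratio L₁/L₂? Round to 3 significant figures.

d₁ = 1/p₁ = 1/0.02262″ = 44.209 pc; d₂ = 1/p₂ = 1/0.006951″ = 143.86 pc.
M₁ = m₁ − 5 log₁₀ d₁ + 5 = 2.18 − 8.2276 + 5 = -1.0476.
M₂ = 1.55 − 10.7897 + 5 = -4.2397.
L₁/L₂ = 10^(0.4(M₂ − M₁)) = 10^(0.4 × (-3.1921)) = 10^(-1.27684) = 0.052864.

L₁/L₂ = 0.0529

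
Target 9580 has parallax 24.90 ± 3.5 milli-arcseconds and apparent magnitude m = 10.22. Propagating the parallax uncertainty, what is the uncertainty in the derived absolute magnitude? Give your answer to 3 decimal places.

σ_M = 0.305 mag

M = m − 5 log₁₀ d + 5 = m + 5 log₁₀ p + 5, so ∂M/∂p = 5/(p ln 10).
σ_M = (5/ln 10) · (σ_p/p) = 2.1715 × 3.5/24.90 = 2.1715 × 0.14056 = 0.30523.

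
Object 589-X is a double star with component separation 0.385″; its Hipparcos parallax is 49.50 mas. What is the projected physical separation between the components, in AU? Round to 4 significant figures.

d = 1/p = 1/0.04950″ = 20.202 pc.
At distance d (pc), an angle of θ arcsec spans θ·d AU: s = 0.385 × 20.202 = 7.7778 AU.

7.778 AU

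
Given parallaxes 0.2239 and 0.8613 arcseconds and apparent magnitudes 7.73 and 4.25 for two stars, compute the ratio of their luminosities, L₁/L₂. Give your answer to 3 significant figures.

d₁ = 1/p₁ = 1/0.2239″ = 4.4663 pc; d₂ = 1/p₂ = 1/0.8613″ = 1.161 pc.
M₁ = m₁ − 5 log₁₀ d₁ + 5 = 7.73 − 3.2497 + 5 = 9.4803.
M₂ = 4.25 − 0.3242 + 5 = 8.9258.
L₁/L₂ = 10^(0.4(M₂ − M₁)) = 10^(0.4 × (-0.5545)) = 10^(-0.22180) = 0.60007.

L₁/L₂ = 0.600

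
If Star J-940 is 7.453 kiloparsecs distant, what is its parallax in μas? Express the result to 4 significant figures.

134.2 μas

d = 7.453 kpc = 7453 pc.
p = 1/d = 1/7453 = 0.00013417 arcsec.
= 0.00013417 × 10⁶ = 134.17 μas.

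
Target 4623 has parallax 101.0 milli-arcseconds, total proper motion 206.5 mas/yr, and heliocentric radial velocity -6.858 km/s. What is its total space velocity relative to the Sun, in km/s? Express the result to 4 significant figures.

d = 1/p = 1/0.1010″ = 9.901 pc.
μ = 206.5 mas/yr = 0.2065 ″/yr.
v_t = 4.740 μ d = 4.740 × 0.2065 × 9.901 = 9.6912 km/s.
v = √(v_r² + v_t²) = √((-6.858)² + 9.6912²) = √140.952 = 11.872 km/s.

11.87 km/s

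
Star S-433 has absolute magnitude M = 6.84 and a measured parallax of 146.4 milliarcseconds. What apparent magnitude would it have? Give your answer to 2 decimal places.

d = 1/p = 1/0.1464″ = 6.8306 pc.
m − M = 5 log₁₀ d − 5 = 5 log₁₀(6.8306) − 5 = 4.1723 − 5 = -0.8277.
m = M + (m − M) = 6.84 + (-0.8277) = 6.01.

m = 6.01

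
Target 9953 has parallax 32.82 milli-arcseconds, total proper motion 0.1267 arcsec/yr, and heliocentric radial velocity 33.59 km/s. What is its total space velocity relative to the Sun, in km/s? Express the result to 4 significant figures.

d = 1/p = 1/0.03282″ = 30.469 pc.
v_t = 4.740 μ d = 4.740 × 0.1267 × 30.469 = 18.298 km/s.
v = √(v_r² + v_t²) = √(33.59² + 18.298²) = √1463.1 = 38.25 km/s.

38.25 km/s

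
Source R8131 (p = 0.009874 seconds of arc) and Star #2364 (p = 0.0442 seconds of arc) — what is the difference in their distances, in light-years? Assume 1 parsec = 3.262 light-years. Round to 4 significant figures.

256.6 ly

d_A = 1/0.009874″ = 101.28 pc; d_B = 1/0.04420″ = 22.624 pc.
|d_B − d_A| = |22.624 − 101.28| = 78.656 pc = 78.656 × 3.262 ly = 256.58 ly.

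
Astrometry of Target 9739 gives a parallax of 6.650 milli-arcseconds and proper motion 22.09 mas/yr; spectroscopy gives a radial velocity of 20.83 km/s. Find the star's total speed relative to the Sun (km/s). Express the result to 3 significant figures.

26.1 km/s

d = 1/p = 1/0.006650″ = 150.38 pc.
μ = 22.09 mas/yr = 0.02209 ″/yr.
v_t = 4.740 μ d = 4.740 × 0.02209 × 150.38 = 15.746 km/s.
v = √(v_r² + v_t²) = √(20.83² + 15.746²) = √681.825 = 26.112 km/s.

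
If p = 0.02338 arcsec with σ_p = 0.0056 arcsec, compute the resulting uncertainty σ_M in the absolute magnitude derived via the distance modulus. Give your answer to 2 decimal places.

σ_M = 0.52 mag

M = m − 5 log₁₀ d + 5 = m + 5 log₁₀ p + 5, so ∂M/∂p = 5/(p ln 10).
σ_M = (5/ln 10) · (σ_p/p) = 2.1715 × 0.0056/0.02338 = 2.1715 × 0.23952 = 0.52012.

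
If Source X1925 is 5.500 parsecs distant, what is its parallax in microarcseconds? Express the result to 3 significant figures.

182000 μas

p = 1/d = 1/5.5 = 0.18182 arcsec.
= 0.18182 × 10⁶ = 1.8182 × 10^5 μas.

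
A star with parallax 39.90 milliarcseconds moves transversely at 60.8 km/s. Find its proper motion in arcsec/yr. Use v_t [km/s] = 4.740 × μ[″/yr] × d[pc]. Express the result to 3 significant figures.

d = 1/p = 1/0.03990″ = 25.063 pc.
μ = v_t / (4.74 d) = 60.8 / (4.74 × 25.063) = 60.8 / 118.8 = 0.51178 ″/yr.

0.512 arcsec/yr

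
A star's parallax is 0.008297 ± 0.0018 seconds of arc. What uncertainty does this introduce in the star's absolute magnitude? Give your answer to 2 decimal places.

M = m − 5 log₁₀ d + 5 = m + 5 log₁₀ p + 5, so ∂M/∂p = 5/(p ln 10).
σ_M = (5/ln 10) · (σ_p/p) = 2.1715 × 0.0018/0.008297 = 2.1715 × 0.21695 = 0.47111.

σ_M = 0.47 mag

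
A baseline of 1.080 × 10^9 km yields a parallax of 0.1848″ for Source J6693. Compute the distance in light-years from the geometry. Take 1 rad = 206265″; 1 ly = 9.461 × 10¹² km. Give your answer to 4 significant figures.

127.4 ly

θ = 0.1848″ = 0.1848/206265 = 8.9593 × 10^-7 rad.
d = B/θ = (1.080 × 10^9) / (8.9593 × 10^-7) = 1.2055 × 10^15 km = (1.2055 × 10^15) / (9.461 × 10^12) ly = 127.42 ly.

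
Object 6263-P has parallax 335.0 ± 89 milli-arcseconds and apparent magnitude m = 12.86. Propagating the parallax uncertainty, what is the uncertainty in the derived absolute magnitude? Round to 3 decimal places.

M = m − 5 log₁₀ d + 5 = m + 5 log₁₀ p + 5, so ∂M/∂p = 5/(p ln 10).
σ_M = (5/ln 10) · (σ_p/p) = 2.1715 × 89/335.0 = 2.1715 × 0.26567 = 0.5769.

σ_M = 0.577 mag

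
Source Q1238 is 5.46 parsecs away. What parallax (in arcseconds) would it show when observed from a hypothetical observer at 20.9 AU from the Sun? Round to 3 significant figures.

p (arcsec) = B (AU) / d (pc).
p = 20.9 / 5.46 = 3.8278 arcsec.

3.83 arcsec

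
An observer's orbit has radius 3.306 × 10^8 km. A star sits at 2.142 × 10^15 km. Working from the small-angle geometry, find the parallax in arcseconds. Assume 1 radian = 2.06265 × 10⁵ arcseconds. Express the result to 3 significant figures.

0.0318 arcsec

θ ≈ B/d = (3.306 × 10^8) / (2.142 × 10^15) = 1.5434 × 10^-7 rad.
In arcseconds: 1.5434 × 10^-7 × 206265 = 0.031835″.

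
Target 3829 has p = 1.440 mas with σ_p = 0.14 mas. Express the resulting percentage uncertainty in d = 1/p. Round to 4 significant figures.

For d = 1/p, |σ_d/d| = |σ_p/p|.
σ_p/p = 0.14 / 1.440 = 0.097222 = 9.7222%.

9.722%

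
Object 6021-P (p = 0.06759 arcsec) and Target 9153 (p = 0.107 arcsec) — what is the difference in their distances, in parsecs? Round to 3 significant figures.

5.45 pc

d_A = 1/0.06759″ = 14.795 pc; d_B = 1/0.1070″ = 9.3458 pc.
|d_B − d_A| = |9.3458 − 14.795| = 5.4492 pc.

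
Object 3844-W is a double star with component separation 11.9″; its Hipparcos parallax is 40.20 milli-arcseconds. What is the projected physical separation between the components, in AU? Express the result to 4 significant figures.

d = 1/p = 1/0.04020″ = 24.876 pc.
At distance d (pc), an angle of θ arcsec spans θ·d AU: s = 11.9 × 24.876 = 296.02 AU.

296.0 AU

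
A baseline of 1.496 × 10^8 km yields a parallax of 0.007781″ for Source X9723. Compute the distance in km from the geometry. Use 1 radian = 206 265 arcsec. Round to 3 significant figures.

3.97 × 10^15 km

θ = 0.007781″ = 0.007781/206265 = 3.7723 × 10^-8 rad.
d = B/θ = (1.496 × 10^8) / (3.7723 × 10^-8) = 3.9658 × 10^15 km.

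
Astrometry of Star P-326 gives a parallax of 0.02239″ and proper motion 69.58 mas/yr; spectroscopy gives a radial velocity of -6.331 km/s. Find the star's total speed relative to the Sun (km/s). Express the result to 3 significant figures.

16.0 km/s

d = 1/p = 1/0.02239″ = 44.663 pc.
μ = 69.58 mas/yr = 0.06958 ″/yr.
v_t = 4.740 μ d = 4.740 × 0.06958 × 44.663 = 14.73 km/s.
v = √(v_r² + v_t²) = √((-6.331)² + 14.73²) = √257.054 = 16.033 km/s.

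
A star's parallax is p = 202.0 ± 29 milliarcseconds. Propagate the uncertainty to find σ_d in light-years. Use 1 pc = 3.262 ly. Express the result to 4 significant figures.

d = 1/p, so σ_d = σ_p / p².
σ_d = 0.0290 / (0.2020)² = 0.0290 / 0.040804 = 0.71071 pc = 0.71071 × 3.262 ly = 2.3183 ly.

2.318 ly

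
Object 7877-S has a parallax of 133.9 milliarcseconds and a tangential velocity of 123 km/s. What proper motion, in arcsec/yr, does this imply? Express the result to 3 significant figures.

3.47 arcsec/yr

d = 1/p = 1/0.1339″ = 7.4683 pc.
μ = v_t / (4.74 d) = 123 / (4.74 × 7.4683) = 123 / 35.4 = 3.4746 ″/yr.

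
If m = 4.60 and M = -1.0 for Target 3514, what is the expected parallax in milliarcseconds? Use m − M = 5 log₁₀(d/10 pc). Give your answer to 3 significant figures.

7.59 mas

m − M = 4.60 − (-1.0) = 5.60.
d = 10^((m−M)/5 + 1) = 10^2.120 = 131.83 pc.
p = 1/d = 1/131.83 = 0.0075855 arcsec = 7.5855 mas.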